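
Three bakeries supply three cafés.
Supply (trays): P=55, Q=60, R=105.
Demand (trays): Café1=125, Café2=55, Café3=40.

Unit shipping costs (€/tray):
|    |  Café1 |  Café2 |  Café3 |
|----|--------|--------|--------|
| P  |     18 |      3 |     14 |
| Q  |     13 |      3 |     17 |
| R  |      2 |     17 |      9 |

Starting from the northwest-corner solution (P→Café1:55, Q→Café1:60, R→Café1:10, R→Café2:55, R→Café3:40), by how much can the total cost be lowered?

1890

Current plan cost = 55·18 + 60·13 + 10·2 + 55·17 + 40·9 = €3085.
Optimal plan:
  P–Café2: 15 × €3 = €45
  P–Café3: 40 × €14 = €560
  Q–Café1: 20 × €13 = €260
  Q–Café2: 40 × €3 = €120
  R–Café1: 105 × €2 = €210
Optimal cost = €1195.
Saving = 3085 − 1195 = €1890.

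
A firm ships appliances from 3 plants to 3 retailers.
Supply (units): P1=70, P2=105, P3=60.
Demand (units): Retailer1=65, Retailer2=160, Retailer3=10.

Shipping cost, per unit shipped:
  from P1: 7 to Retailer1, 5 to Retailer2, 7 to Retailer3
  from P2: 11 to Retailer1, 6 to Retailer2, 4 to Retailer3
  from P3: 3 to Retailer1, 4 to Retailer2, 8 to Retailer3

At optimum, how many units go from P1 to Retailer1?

Optimal shipments:
  P1->Retailer1: 5 × 7 = 35
  P1->Retailer2: 65 × 5 = 325
  P2->Retailer2: 95 × 6 = 570
  P2->Retailer3: 10 × 4 = 40
  P3->Retailer1: 60 × 3 = 180
Total cost = 1150.
So P1→Retailer1 carries 5 units.

5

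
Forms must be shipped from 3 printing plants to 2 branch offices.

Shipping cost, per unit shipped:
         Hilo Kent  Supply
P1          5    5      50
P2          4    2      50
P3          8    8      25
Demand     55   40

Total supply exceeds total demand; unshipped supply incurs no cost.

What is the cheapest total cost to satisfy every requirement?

345

A cheapest plan:
  P1->Hilo: 45 × 5 = 225
  P2->Hilo: 10 × 4 = 40
  P2->Kent: 40 × 2 = 80
Total = 225 + 40 + 80 = 345.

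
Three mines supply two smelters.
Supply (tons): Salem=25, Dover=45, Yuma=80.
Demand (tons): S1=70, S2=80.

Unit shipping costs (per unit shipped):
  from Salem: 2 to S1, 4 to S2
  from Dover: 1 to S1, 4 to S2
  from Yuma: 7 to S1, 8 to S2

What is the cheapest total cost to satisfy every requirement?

One minimum-cost allocation:
  Salem–S1: 25 × 2 = 50
  Dover–S1: 45 × 1 = 45
  Yuma–S2: 80 × 8 = 640
Total = 50 + 45 + 640 = 735.

735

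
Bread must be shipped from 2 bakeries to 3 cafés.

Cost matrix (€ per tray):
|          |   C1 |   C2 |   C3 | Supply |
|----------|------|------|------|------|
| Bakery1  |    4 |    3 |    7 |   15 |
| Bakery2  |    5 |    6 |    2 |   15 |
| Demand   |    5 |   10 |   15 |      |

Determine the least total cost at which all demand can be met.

Optimal allocation:
  Bakery1–C1: 5 × €4 = €20
  Bakery1–C2: 10 × €3 = €30
  Bakery2–C3: 15 × €2 = €30
Total = 20 + 30 + 30 = €80.

80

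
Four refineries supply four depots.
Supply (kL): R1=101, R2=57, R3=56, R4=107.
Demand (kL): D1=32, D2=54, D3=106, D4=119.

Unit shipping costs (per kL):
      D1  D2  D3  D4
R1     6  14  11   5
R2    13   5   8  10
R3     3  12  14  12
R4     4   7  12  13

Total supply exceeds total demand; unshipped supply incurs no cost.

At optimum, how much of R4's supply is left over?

Minimum-cost shipments:
  R1→D4: 101 × 5 = 505
  R2→D3: 57 × 8 = 456
  R3→D1: 32 × 3 = 96
  R3→D4: 18 × 12 = 216
  R4→D2: 54 × 7 = 378
  R4→D3: 49 × 12 = 588
Total cost = 2239.
R4 ships 103 of its 107, leaving 4.

4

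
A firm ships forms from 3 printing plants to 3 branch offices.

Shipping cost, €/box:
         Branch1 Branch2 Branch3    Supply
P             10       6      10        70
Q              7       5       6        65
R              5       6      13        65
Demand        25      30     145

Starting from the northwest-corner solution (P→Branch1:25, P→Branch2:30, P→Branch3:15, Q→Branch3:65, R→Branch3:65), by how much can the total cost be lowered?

Current plan cost = 25·10 + 30·6 + 15·10 + 65·6 + 65·13 = €1815.
Optimal plan:
  P–Branch3: 70 × €10 = €700
  Q–Branch3: 65 × €6 = €390
  R–Branch1: 25 × €5 = €125
  R–Branch2: 30 × €6 = €180
  R–Branch3: 10 × €13 = €130
Optimal cost = €1525.
Saving = 1815 − 1525 = €290.

290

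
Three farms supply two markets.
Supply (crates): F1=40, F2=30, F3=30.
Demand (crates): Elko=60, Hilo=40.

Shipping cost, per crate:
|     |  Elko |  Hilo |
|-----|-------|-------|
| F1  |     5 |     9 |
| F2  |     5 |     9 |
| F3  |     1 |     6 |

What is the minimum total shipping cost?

540

A cheapest plan:
  F1–Elko: 30 × 5 = 150
  F1–Hilo: 10 × 9 = 90
  F2–Hilo: 30 × 9 = 270
  F3–Elko: 30 × 1 = 30
Total = 150 + 90 + 270 + 30 = 540.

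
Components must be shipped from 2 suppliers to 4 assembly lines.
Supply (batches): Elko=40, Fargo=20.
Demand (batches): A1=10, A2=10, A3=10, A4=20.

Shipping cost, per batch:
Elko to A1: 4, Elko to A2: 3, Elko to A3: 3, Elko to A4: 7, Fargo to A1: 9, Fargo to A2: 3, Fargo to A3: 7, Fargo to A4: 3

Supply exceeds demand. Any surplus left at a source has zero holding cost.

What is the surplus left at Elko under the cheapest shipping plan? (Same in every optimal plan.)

10

Minimum-cost shipments:
  Elko to A1: 10 × 4 = 40
  Elko to A2: 10 × 3 = 30
  Elko to A3: 10 × 3 = 30
  Fargo to A4: 20 × 3 = 60
Total cost = 160.
Elko ships 30 of its 40, leaving 10.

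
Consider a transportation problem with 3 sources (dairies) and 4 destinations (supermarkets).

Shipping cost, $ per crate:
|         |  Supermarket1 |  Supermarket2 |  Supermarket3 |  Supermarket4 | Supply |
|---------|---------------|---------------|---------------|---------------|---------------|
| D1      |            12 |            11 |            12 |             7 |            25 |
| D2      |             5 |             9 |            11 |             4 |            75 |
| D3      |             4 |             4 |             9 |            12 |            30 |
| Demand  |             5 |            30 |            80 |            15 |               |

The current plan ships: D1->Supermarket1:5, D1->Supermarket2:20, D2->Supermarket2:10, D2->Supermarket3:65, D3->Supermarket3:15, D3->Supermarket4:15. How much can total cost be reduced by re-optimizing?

Current plan cost = 5·12 + 20·11 + 10·9 + 65·11 + 15·9 + 15·12 = $1400.
Optimal plan:
  D1 to Supermarket3: 25 × $12 = $300
  D2 to Supermarket1: 5 × $5 = $25
  D2 to Supermarket3: 55 × $11 = $605
  D2 to Supermarket4: 15 × $4 = $60
  D3 to Supermarket2: 30 × $4 = $120
Optimal cost = $1110.
Saving = 1400 − 1110 = $290.

290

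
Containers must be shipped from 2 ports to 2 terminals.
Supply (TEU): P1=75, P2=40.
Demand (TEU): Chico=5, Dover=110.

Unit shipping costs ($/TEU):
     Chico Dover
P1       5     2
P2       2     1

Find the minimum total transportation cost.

An optimal shipping plan:
  P1 to Dover: 75 TEU
  P2 to Chico: 5 TEU
  P2 to Dover: 35 TEU
Total cost = $195.
(Supply check: P1 ships 75; P2 ships 40.)

195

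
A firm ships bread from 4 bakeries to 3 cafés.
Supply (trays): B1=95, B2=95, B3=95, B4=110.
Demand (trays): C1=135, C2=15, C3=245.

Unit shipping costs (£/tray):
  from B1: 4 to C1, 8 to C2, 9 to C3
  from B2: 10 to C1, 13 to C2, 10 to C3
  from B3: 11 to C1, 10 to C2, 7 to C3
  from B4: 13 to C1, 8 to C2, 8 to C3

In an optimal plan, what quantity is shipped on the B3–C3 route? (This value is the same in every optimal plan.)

The minimum-cost plan:
  B1 to C1: 95 × £4 = £380
  B2 to C1: 40 × £10 = £400
  B2 to C3: 55 × £10 = £550
  B3 to C3: 95 × £7 = £665
  B4 to C2: 15 × £8 = £120
  B4 to C3: 95 × £8 = £760
Total cost = £2875.
So B3→C3 carries 95 trays.

95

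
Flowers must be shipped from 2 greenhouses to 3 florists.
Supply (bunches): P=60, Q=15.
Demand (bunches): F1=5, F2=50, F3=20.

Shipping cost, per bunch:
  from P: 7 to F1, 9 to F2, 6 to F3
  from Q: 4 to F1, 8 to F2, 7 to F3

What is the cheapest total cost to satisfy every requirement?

An optimal shipping plan:
  P–F2: 40 bunches
  P–F3: 20 bunches
  Q–F1: 5 bunches
  Q–F2: 10 bunches
Total cost = 580.

580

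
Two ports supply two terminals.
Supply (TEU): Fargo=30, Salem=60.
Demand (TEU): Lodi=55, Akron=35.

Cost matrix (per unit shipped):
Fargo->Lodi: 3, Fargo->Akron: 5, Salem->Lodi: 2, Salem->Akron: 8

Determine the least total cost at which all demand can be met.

300

An optimal shipping plan:
  Fargo→Akron: 30 × 5 = 150
  Salem→Lodi: 55 × 2 = 110
  Salem→Akron: 5 × 8 = 40
Total = 150 + 110 + 40 = 300.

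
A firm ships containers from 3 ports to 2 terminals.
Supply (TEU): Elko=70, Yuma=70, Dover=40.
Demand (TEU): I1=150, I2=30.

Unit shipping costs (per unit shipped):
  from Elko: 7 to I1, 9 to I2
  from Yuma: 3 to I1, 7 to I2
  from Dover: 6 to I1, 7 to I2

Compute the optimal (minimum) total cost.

970

A cheapest plan:
  Elko to I1: 70 × 7 = 490
  Yuma to I1: 70 × 3 = 210
  Dover to I1: 10 × 6 = 60
  Dover to I2: 30 × 7 = 210
Total = 490 + 210 + 60 + 210 = 970.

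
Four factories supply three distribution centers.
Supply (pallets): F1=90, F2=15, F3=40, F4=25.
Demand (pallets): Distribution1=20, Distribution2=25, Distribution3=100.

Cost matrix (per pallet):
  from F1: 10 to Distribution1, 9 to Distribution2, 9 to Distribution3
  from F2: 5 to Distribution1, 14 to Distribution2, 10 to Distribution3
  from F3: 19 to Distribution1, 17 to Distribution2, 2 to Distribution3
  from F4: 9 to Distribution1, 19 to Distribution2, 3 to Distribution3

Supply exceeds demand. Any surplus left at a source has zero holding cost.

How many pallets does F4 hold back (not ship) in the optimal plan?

An optimal plan:
  F1→Distribution1: 5 × 10 = 50
  F1→Distribution2: 25 × 9 = 225
  F1→Distribution3: 35 × 9 = 315
  F2→Distribution1: 15 × 5 = 75
  F3→Distribution3: 40 × 2 = 80
  F4→Distribution3: 25 × 3 = 75
Total cost = 820.
F4 ships 25 of its 25, leaving 0.

0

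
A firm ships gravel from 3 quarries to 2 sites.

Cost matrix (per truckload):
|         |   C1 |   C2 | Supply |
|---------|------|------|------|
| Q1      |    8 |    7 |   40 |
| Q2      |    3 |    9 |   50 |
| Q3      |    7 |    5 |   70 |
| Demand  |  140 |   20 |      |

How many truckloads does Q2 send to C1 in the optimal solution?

Solving gives:
  Q1–C1: 40 × 8 = 320
  Q2–C1: 50 × 3 = 150
  Q3–C1: 50 × 7 = 350
  Q3–C2: 20 × 5 = 100
Total cost = 920.
So Q2→C1 carries 50 truckloads.

50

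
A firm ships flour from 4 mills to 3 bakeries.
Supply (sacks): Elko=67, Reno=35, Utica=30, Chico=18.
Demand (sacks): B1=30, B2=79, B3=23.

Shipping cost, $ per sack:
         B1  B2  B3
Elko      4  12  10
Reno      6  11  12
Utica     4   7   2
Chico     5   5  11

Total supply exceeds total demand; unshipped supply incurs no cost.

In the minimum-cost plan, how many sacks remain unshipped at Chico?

0

An optimal plan:
  Elko→B1: 30 × $4 = $120
  Elko→B2: 19 × $12 = $228
  Reno→B2: 35 × $11 = $385
  Utica→B2: 7 × $7 = $49
  Utica→B3: 23 × $2 = $46
  Chico→B2: 18 × $5 = $90
Total cost = $918.
Chico ships 18 of its 18, leaving 0.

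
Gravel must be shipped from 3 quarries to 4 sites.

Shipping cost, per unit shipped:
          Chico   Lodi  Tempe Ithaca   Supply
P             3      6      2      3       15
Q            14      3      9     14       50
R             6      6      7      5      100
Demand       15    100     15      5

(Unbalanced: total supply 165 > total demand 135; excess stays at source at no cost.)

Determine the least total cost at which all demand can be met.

Optimal allocation:
  P to Tempe: 15 × 2 = 30
  Q to Lodi: 50 × 3 = 150
  R to Chico: 15 × 6 = 90
  R to Lodi: 50 × 6 = 300
  R to Ithaca: 5 × 5 = 25
Total = 30 + 150 + 90 + 300 + 25 = 595.

595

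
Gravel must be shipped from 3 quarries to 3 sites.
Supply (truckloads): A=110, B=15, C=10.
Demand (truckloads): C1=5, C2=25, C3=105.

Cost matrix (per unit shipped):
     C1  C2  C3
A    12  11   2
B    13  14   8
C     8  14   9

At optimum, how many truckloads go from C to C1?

Optimal shipments:
  A to C2: 5 truckloads
  A to C3: 105 truckloads
  B to C2: 15 truckloads
  C to C1: 5 truckloads
  C to C2: 5 truckloads
Total cost = 585.
So C→C1 carries 5 truckloads.

5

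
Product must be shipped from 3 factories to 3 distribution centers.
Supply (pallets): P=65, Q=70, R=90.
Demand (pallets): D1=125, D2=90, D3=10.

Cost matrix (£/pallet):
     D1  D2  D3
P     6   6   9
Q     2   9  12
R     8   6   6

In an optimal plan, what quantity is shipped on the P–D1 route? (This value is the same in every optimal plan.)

55

Optimal shipments:
  P->D1: 55 × £6 = £330
  P->D2: 10 × £6 = £60
  Q->D1: 70 × £2 = £140
  R->D2: 80 × £6 = £480
  R->D3: 10 × £6 = £60
Total cost = £1070.
So P→D1 carries 55 pallets.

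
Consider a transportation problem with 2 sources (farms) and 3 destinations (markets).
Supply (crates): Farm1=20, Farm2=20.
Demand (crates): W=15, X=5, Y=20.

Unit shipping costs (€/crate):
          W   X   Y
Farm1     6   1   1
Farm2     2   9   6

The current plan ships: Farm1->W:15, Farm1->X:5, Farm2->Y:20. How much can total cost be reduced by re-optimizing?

135

Current plan cost = 15·6 + 5·1 + 20·6 = €215.
Optimal plan:
  Farm1–X: 5 × €1 = €5
  Farm1–Y: 15 × €1 = €15
  Farm2–W: 15 × €2 = €30
  Farm2–Y: 5 × €6 = €30
Optimal cost = €80.
Saving = 215 − 80 = €135.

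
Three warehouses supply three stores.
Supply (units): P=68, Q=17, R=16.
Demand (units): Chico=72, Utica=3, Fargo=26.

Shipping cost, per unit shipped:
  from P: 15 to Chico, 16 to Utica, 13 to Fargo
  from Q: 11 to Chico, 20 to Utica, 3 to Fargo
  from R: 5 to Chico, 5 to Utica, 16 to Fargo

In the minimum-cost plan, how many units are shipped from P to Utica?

0

Optimal shipments:
  P->Chico: 59 × 15 = 885
  P->Fargo: 9 × 13 = 117
  Q->Fargo: 17 × 3 = 51
  R->Chico: 13 × 5 = 65
  R->Utica: 3 × 5 = 15
Total cost = 1133.
The route P→Utica is not used.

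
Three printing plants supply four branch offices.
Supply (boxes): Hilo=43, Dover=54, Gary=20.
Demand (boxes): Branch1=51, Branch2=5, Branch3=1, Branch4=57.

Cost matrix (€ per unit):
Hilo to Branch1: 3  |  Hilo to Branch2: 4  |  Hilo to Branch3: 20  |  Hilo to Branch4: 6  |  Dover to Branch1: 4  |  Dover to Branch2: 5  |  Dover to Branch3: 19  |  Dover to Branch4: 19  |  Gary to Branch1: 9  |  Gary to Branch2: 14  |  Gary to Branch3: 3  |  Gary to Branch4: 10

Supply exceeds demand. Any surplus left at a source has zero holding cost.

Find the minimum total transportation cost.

Optimal allocation:
  Hilo->Branch2: 2 × €4 = €8
  Hilo->Branch4: 41 × €6 = €246
  Dover->Branch1: 51 × €4 = €204
  Dover->Branch2: 3 × €5 = €15
  Gary->Branch3: 1 × €3 = €3
  Gary->Branch4: 16 × €10 = €160
Total = 8 + 246 + 204 + 15 + 3 + 160 = €636.

636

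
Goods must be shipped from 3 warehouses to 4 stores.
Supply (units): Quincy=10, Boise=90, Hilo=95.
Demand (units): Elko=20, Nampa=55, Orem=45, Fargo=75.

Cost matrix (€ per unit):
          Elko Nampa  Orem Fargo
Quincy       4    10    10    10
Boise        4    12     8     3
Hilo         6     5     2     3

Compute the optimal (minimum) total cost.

A cheapest plan:
  Quincy->Elko: 5 × €4 = €20
  Quincy->Nampa: 5 × €10 = €50
  Boise->Elko: 15 × €4 = €60
  Boise->Fargo: 75 × €3 = €225
  Hilo->Nampa: 50 × €5 = €250
  Hilo->Orem: 45 × €2 = €90
Total = 20 + 50 + 60 + 225 + 250 + 90 = €695.

695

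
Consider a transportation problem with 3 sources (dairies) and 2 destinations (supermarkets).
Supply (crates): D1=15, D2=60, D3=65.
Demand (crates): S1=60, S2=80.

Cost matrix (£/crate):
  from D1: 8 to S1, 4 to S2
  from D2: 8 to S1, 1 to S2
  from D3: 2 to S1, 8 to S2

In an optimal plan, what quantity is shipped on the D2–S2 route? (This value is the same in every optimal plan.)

60

The minimum-cost plan:
  D1→S2: 15 × £4 = £60
  D2→S2: 60 × £1 = £60
  D3→S1: 60 × £2 = £120
  D3→S2: 5 × £8 = £40
Total cost = £280.
So D2→S2 carries 60 crates.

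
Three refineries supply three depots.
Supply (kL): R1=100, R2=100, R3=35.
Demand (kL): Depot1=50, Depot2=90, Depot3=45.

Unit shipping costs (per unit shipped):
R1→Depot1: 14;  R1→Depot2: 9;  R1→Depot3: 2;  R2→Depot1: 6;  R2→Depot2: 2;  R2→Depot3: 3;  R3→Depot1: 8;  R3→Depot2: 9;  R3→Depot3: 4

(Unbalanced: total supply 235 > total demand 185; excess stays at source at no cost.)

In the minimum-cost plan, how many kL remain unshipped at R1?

50

Minimum-cost shipments:
  R1→Depot2: 5 × 9 = 45
  R1→Depot3: 45 × 2 = 90
  R2→Depot1: 15 × 6 = 90
  R2→Depot2: 85 × 2 = 170
  R3→Depot1: 35 × 8 = 280
Total cost = 675.
R1 ships 50 of its 100, leaving 50.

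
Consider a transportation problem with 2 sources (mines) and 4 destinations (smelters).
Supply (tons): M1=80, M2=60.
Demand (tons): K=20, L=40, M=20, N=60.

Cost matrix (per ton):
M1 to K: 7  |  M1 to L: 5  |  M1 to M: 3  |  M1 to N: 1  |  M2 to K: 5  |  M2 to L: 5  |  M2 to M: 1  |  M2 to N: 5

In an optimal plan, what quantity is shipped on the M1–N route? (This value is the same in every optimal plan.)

Solving gives:
  M1->L: 20 × 5 = 100
  M1->N: 60 × 1 = 60
  M2->K: 20 × 5 = 100
  M2->L: 20 × 5 = 100
  M2->M: 20 × 1 = 20
Total cost = 380.
So M1→N carries 60 tons.

60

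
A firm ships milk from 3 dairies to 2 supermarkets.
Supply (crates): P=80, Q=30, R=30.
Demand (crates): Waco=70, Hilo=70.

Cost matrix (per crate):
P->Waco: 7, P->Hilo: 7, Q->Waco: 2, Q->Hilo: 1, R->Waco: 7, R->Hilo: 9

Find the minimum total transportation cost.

800

Optimal allocation:
  P–Waco: 40 × 7 = 280
  P–Hilo: 40 × 7 = 280
  Q–Hilo: 30 × 1 = 30
  R–Waco: 30 × 7 = 210
Total = 280 + 280 + 30 + 210 = 800.
(Supply check: P ships 80; Q ships 30; R ships 30.)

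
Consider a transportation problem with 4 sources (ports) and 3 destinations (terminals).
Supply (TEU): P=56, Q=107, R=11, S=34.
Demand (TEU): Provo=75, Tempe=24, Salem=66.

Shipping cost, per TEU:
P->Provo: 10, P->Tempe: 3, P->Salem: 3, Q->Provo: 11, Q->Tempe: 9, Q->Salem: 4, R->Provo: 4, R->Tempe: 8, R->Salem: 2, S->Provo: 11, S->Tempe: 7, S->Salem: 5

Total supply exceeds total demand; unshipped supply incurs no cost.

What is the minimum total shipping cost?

Optimal allocation:
  P–Provo: 32 × 10 = 320
  P–Tempe: 24 × 3 = 72
  Q–Provo: 32 × 11 = 352
  Q–Salem: 66 × 4 = 264
  R–Provo: 11 × 4 = 44
Total = 320 + 72 + 352 + 264 + 44 = 1052.

1052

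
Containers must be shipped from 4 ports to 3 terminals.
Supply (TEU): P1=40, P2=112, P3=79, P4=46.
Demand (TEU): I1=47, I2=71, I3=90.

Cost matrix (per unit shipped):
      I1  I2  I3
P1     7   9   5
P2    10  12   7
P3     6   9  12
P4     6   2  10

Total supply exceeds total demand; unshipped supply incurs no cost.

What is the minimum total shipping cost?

One minimum-cost allocation:
  P1→I3: 40 × 5 = 200
  P2→I3: 50 × 7 = 350
  P3→I1: 47 × 6 = 282
  P3→I2: 25 × 9 = 225
  P4→I2: 46 × 2 = 92
Total = 200 + 350 + 282 + 225 + 92 = 1149.

1149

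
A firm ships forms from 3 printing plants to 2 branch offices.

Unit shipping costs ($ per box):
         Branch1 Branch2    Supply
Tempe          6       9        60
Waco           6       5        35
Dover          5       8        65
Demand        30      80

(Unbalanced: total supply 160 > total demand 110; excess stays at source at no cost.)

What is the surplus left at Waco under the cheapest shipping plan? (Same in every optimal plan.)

0

An optimal plan:
  Tempe to Branch2: 10 × $9 = $90
  Waco to Branch2: 35 × $5 = $175
  Dover to Branch1: 30 × $5 = $150
  Dover to Branch2: 35 × $8 = $280
Total cost = $695.
Waco ships 35 of its 35, leaving 0.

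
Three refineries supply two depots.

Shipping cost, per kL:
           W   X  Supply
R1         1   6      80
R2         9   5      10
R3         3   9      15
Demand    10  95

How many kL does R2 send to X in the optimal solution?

10

The minimum-cost plan:
  R1 to X: 80 × 6 = 480
  R2 to X: 10 × 5 = 50
  R3 to W: 10 × 3 = 30
  R3 to X: 5 × 9 = 45
Total cost = 605.
So R2→X carries 10 kL.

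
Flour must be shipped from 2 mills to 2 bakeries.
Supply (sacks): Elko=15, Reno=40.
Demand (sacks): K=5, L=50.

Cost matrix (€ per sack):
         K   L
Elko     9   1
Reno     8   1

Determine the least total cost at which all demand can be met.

Optimal allocation:
  Elko->L: 15 × €1 = €15
  Reno->K: 5 × €8 = €40
  Reno->L: 35 × €1 = €35
Total = 15 + 40 + 35 = €90.

90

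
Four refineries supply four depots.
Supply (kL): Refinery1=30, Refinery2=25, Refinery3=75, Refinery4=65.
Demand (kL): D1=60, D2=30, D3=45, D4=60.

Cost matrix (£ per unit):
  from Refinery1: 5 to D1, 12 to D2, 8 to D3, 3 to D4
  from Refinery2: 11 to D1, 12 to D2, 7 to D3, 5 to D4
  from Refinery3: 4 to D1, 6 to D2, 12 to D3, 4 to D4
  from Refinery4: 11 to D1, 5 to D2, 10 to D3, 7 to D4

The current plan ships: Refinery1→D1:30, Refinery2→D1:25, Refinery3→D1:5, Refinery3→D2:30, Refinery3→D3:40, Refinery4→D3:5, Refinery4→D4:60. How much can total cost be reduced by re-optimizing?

555

Current plan cost = 30·5 + 25·11 + 5·4 + 30·6 + 40·12 + 5·10 + 60·7 = £1575.
Optimal plan:
  Refinery1->D4: 30 × £3 = £90
  Refinery2->D3: 25 × £7 = £175
  Refinery3->D1: 60 × £4 = £240
  Refinery3->D4: 15 × £4 = £60
  Refinery4->D2: 30 × £5 = £150
  Refinery4->D3: 20 × £10 = £200
  Refinery4->D4: 15 × £7 = £105
Optimal cost = £1020.
Saving = 1575 − 1020 = £555.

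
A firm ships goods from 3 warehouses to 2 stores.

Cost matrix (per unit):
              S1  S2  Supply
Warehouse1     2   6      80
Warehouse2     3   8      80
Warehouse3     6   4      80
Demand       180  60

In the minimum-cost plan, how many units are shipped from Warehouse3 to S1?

20

The minimum-cost plan:
  Warehouse1 to S1: 80 × 2 = 160
  Warehouse2 to S1: 80 × 3 = 240
  Warehouse3 to S1: 20 × 6 = 120
  Warehouse3 to S2: 60 × 4 = 240
Total cost = 760.
So Warehouse3→S1 carries 20 units.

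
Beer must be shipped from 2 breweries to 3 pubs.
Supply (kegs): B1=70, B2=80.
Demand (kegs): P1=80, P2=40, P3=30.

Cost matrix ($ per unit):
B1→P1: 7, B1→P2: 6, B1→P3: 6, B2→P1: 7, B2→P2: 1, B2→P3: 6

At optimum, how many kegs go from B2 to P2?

Solving gives:
  B1–P1: 40 kegs
  B1–P3: 30 kegs
  B2–P1: 40 kegs
  B2–P2: 40 kegs
Total cost = $780.
So B2→P2 carries 40 kegs.

40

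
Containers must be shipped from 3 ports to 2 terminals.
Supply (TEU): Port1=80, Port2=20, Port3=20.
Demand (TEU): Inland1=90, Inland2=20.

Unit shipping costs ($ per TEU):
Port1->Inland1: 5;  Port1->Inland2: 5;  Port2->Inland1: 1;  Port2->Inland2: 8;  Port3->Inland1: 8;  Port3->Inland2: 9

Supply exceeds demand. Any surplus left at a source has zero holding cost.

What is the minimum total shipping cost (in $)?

A cheapest plan:
  Port1–Inland1: 60 × $5 = $300
  Port1–Inland2: 20 × $5 = $100
  Port2–Inland1: 20 × $1 = $20
  Port3–Inland1: 10 × $8 = $80
Total = 300 + 100 + 20 + 80 = $500.

500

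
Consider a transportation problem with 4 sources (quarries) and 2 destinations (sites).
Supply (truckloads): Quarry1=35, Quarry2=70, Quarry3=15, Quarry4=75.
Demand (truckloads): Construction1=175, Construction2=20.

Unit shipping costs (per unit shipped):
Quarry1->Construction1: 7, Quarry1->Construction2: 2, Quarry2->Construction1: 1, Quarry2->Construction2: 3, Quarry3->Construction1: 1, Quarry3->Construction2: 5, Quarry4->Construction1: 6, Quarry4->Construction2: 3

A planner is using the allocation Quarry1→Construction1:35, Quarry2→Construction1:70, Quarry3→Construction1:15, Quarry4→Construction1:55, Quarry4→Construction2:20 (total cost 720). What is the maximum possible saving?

40

Current plan cost = 35·7 + 70·1 + 15·1 + 55·6 + 20·3 = 720.
Optimal plan:
  Quarry1–Construction1: 15 × 7 = 105
  Quarry1–Construction2: 20 × 2 = 40
  Quarry2–Construction1: 70 × 1 = 70
  Quarry3–Construction1: 15 × 1 = 15
  Quarry4–Construction1: 75 × 6 = 450
Optimal cost = 680.
Saving = 720 − 680 = 40.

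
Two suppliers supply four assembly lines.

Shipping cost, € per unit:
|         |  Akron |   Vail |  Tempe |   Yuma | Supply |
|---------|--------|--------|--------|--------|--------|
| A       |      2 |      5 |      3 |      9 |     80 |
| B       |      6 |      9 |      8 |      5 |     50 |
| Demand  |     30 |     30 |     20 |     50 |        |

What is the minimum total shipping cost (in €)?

520

An optimal shipping plan:
  A to Akron: 30 × €2 = €60
  A to Vail: 30 × €5 = €150
  A to Tempe: 20 × €3 = €60
  B to Yuma: 50 × €5 = €250
Total = 60 + 150 + 60 + 250 = €520.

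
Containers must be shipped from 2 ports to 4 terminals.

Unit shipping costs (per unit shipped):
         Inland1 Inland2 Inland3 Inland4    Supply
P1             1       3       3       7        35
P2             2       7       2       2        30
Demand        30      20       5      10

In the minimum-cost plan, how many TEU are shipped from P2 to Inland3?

5

The minimum-cost plan:
  P1->Inland1: 15 × 1 = 15
  P1->Inland2: 20 × 3 = 60
  P2->Inland1: 15 × 2 = 30
  P2->Inland3: 5 × 2 = 10
  P2->Inland4: 10 × 2 = 20
Total cost = 135.
So P2→Inland3 carries 5 TEU.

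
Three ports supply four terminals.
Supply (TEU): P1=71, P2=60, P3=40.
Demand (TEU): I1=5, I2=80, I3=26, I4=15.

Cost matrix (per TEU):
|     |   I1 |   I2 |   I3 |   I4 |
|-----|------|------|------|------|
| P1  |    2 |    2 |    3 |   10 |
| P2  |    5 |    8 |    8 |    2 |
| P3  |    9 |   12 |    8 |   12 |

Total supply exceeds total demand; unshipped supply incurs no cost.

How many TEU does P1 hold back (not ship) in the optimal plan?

Minimum-cost shipments:
  P1–I2: 71 × 2 = 142
  P2–I1: 5 × 5 = 25
  P2–I2: 9 × 8 = 72
  P2–I4: 15 × 2 = 30
  P3–I3: 26 × 8 = 208
Total cost = 477.
P1 ships 71 of its 71, leaving 0.

0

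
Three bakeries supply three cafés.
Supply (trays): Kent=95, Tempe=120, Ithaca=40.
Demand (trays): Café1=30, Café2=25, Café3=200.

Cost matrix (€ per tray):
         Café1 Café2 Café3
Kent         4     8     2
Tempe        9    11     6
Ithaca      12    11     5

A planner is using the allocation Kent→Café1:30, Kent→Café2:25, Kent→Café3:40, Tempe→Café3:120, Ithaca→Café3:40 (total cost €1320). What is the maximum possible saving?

Current plan cost = 30·4 + 25·8 + 40·2 + 120·6 + 40·5 = €1320.
Optimal plan:
  Kent->Café1: 30 × €4 = €120
  Kent->Café3: 65 × €2 = €130
  Tempe->Café2: 25 × €11 = €275
  Tempe->Café3: 95 × €6 = €570
  Ithaca->Café3: 40 × €5 = €200
Optimal cost = €1295.
Saving = 1320 − 1295 = €25.

25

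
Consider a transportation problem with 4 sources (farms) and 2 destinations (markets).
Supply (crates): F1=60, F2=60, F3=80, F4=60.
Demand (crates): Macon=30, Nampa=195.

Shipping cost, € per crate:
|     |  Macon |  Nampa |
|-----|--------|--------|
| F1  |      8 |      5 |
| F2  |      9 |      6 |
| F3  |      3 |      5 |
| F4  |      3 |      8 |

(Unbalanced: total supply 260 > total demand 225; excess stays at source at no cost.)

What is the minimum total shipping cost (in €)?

One minimum-cost allocation:
  F1→Nampa: 60 crates
  F2→Nampa: 55 crates
  F3→Nampa: 80 crates
  F4→Macon: 30 crates
Total cost = €1120.

1120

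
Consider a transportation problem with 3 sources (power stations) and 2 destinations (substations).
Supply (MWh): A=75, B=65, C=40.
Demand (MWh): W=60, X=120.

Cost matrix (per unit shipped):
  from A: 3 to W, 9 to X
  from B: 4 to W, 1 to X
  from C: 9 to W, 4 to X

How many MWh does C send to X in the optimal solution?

The minimum-cost plan:
  A–W: 60 × 3 = 180
  A–X: 15 × 9 = 135
  B–X: 65 × 1 = 65
  C–X: 40 × 4 = 160
Total cost = 540.
So C→X carries 40 MWh.

40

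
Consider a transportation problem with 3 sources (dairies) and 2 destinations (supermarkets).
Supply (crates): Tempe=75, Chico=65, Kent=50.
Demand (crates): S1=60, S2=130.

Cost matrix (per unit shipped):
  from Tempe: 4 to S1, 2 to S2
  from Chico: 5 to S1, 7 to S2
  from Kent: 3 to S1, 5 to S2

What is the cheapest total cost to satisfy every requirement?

An optimal shipping plan:
  Tempe→S2: 75 crates
  Chico→S1: 60 crates
  Chico→S2: 5 crates
  Kent→S2: 50 crates
Total cost = 735.
(Supply check: Tempe ships 75; Chico ships 65; Kent ships 50.)

735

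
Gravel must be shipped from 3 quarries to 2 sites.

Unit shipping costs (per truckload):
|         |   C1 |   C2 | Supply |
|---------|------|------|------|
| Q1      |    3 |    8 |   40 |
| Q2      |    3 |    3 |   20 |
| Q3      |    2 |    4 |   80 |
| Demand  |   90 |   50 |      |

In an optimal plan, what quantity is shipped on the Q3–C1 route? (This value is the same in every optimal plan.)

The minimum-cost plan:
  Q1 to C1: 40 × 3 = 120
  Q2 to C2: 20 × 3 = 60
  Q3 to C1: 50 × 2 = 100
  Q3 to C2: 30 × 4 = 120
Total cost = 400.
So Q3→C1 carries 50 truckloads.

50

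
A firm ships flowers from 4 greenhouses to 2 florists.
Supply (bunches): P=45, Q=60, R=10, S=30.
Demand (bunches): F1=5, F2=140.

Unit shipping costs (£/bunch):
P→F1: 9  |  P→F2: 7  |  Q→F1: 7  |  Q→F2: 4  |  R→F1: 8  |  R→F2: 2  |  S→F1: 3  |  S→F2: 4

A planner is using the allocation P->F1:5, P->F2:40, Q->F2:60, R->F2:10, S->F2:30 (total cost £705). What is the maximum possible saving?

Current plan cost = 5·9 + 40·7 + 60·4 + 10·2 + 30·4 = £705.
Optimal plan:
  P→F2: 45 × £7 = £315
  Q→F2: 60 × £4 = £240
  R→F2: 10 × £2 = £20
  S→F1: 5 × £3 = £15
  S→F2: 25 × £4 = £100
Optimal cost = £690.
Saving = 705 − 690 = £15.

15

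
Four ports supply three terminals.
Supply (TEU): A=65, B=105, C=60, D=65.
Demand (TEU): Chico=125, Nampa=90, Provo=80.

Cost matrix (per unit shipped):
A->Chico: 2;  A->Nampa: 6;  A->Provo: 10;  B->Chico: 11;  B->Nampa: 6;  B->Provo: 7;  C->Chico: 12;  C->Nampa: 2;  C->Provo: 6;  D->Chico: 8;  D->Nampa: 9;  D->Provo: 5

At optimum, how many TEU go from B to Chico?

Solving gives:
  A to Chico: 65 × 2 = 130
  B to Nampa: 30 × 6 = 180
  B to Provo: 75 × 7 = 525
  C to Nampa: 60 × 2 = 120
  D to Chico: 60 × 8 = 480
  D to Provo: 5 × 5 = 25
Total cost = 1460.
The route B→Chico is not used.

0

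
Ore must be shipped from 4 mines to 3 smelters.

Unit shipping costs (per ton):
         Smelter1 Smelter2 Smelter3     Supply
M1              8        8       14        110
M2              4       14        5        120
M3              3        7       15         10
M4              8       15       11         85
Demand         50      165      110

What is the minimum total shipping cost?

A cheapest plan:
  M1→Smelter2: 110 tons
  M2→Smelter1: 10 tons
  M2→Smelter3: 110 tons
  M3→Smelter2: 10 tons
  M4→Smelter1: 40 tons
  M4→Smelter2: 45 tons
Total cost = 2535.

2535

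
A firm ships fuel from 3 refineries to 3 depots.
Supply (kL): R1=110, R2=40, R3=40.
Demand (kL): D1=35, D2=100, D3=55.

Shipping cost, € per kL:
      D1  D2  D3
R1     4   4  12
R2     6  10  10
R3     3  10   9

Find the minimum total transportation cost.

1050

A cheapest plan:
  R1->D1: 10 kL
  R1->D2: 100 kL
  R2->D3: 40 kL
  R3->D1: 25 kL
  R3->D3: 15 kL
Total cost = €1050.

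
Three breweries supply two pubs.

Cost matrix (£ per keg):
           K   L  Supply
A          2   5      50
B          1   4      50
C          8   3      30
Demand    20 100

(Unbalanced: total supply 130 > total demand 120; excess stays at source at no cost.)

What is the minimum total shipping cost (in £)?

Optimal allocation:
  A–L: 40 kegs
  B–K: 20 kegs
  B–L: 30 kegs
  C–L: 30 kegs
Total cost = £430.
(Supply check: A ships 40; B ships 50; C ships 30.)

430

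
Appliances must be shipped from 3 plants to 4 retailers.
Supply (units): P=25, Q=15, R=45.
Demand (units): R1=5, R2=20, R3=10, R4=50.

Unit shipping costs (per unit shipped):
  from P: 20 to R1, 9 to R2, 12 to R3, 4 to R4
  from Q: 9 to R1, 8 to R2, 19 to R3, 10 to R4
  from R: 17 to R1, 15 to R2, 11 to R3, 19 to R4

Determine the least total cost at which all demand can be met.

One minimum-cost allocation:
  P->R4: 25 × 4 = 100
  Q->R4: 15 × 10 = 150
  R->R1: 5 × 17 = 85
  R->R2: 20 × 15 = 300
  R->R3: 10 × 11 = 110
  R->R4: 10 × 19 = 190
Total = 100 + 150 + 85 + 300 + 110 + 190 = 935.

935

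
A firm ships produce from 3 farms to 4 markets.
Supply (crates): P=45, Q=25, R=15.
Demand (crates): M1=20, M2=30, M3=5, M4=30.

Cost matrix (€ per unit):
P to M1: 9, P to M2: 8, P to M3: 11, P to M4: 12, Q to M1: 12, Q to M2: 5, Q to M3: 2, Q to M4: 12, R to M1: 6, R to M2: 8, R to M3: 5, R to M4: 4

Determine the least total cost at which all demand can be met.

610

One minimum-cost allocation:
  P–M1: 20 × €9 = €180
  P–M2: 10 × €8 = €80
  P–M4: 15 × €12 = €180
  Q–M2: 20 × €5 = €100
  Q–M3: 5 × €2 = €10
  R–M4: 15 × €4 = €60
Total = 180 + 80 + 180 + 100 + 10 + 60 = €610.
(Supply check: P ships 45; Q ships 25; R ships 15.)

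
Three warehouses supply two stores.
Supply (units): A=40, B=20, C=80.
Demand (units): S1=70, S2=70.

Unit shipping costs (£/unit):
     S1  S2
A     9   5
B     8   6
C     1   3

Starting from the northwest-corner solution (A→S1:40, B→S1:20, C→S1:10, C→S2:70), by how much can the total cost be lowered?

320

Current plan cost = 40·9 + 20·8 + 10·1 + 70·3 = £740.
Optimal plan:
  A->S2: 40 × £5 = £200
  B->S2: 20 × £6 = £120
  C->S1: 70 × £1 = £70
  C->S2: 10 × £3 = £30
Optimal cost = £420.
Saving = 740 − 420 = £320.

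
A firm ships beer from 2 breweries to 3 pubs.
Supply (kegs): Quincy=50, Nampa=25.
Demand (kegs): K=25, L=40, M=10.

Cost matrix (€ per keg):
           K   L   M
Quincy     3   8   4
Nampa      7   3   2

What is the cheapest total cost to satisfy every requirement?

A cheapest plan:
  Quincy->K: 25 × €3 = €75
  Quincy->L: 15 × €8 = €120
  Quincy->M: 10 × €4 = €40
  Nampa->L: 25 × €3 = €75
Total = 75 + 120 + 40 + 75 = €310.

310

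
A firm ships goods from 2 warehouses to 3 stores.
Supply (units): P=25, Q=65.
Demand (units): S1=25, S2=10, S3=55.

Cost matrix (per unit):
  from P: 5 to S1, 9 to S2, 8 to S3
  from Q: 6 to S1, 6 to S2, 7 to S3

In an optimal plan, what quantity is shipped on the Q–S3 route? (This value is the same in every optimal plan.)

The minimum-cost plan:
  P->S1: 25 units
  Q->S2: 10 units
  Q->S3: 55 units
Total cost = 570.
So Q→S3 carries 55 units.

55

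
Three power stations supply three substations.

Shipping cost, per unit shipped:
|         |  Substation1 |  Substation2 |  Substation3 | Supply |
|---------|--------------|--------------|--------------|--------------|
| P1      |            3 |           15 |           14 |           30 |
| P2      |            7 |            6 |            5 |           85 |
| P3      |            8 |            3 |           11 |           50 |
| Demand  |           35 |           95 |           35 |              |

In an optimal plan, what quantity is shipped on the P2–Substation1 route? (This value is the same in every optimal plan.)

5

Solving gives:
  P1–Substation1: 30 MWh
  P2–Substation1: 5 MWh
  P2–Substation2: 45 MWh
  P2–Substation3: 35 MWh
  P3–Substation2: 50 MWh
Total cost = 720.
So P2→Substation1 carries 5 MWh.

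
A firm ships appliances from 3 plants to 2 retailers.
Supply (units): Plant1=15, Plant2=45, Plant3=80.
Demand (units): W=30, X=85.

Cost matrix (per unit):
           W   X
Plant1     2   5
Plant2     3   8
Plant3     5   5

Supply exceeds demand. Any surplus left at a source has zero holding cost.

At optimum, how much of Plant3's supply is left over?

0

Minimum-cost shipments:
  Plant1–W: 10 × 2 = 20
  Plant1–X: 5 × 5 = 25
  Plant2–W: 20 × 3 = 60
  Plant3–X: 80 × 5 = 400
Total cost = 505.
Plant3 ships 80 of its 80, leaving 0.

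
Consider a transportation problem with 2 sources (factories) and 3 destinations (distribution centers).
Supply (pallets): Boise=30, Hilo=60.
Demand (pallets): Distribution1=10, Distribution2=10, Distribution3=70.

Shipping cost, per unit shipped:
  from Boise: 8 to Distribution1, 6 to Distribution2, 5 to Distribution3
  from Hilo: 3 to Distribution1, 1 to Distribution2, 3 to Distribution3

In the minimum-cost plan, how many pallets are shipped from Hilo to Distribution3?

40

Solving gives:
  Boise->Distribution3: 30 pallets
  Hilo->Distribution1: 10 pallets
  Hilo->Distribution2: 10 pallets
  Hilo->Distribution3: 40 pallets
Total cost = 310.
So Hilo→Distribution3 carries 40 pallets.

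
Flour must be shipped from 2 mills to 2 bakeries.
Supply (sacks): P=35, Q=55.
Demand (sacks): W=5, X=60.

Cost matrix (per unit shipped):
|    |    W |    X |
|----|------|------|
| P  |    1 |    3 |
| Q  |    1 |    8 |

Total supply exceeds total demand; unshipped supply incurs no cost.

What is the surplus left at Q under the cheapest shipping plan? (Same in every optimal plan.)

An optimal plan:
  P–X: 35 × 3 = 105
  Q–W: 5 × 1 = 5
  Q–X: 25 × 8 = 200
Total cost = 310.
Q ships 30 of its 55, leaving 25.

25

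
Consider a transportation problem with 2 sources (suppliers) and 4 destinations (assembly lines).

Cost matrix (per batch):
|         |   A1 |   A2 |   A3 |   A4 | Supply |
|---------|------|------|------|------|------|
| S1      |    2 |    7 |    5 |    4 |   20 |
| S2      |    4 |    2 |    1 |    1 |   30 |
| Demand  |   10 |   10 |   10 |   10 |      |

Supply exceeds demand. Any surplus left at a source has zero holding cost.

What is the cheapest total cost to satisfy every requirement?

60

One minimum-cost allocation:
  S1->A1: 10 × 2 = 20
  S2->A2: 10 × 2 = 20
  S2->A3: 10 × 1 = 10
  S2->A4: 10 × 1 = 10
Total = 20 + 20 + 10 + 10 = 60.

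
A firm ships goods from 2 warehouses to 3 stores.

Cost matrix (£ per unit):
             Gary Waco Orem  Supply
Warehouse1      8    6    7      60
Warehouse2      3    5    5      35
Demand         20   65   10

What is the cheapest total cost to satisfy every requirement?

A cheapest plan:
  Warehouse1->Waco: 60 × £6 = £360
  Warehouse2->Gary: 20 × £3 = £60
  Warehouse2->Waco: 5 × £5 = £25
  Warehouse2->Orem: 10 × £5 = £50
Total = 360 + 60 + 25 + 50 = £495.

495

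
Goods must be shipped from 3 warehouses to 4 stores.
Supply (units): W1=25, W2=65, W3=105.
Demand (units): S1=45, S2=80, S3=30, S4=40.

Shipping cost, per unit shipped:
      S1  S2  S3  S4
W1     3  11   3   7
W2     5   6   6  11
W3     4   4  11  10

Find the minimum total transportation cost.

Optimal allocation:
  W1 to S4: 25 × 7 = 175
  W2 to S1: 20 × 5 = 100
  W2 to S3: 30 × 6 = 180
  W2 to S4: 15 × 11 = 165
  W3 to S1: 25 × 4 = 100
  W3 to S2: 80 × 4 = 320
Total = 175 + 100 + 180 + 165 + 100 + 320 = 1040.
(Supply check: W1 ships 25; W2 ships 65; W3 ships 105.)

1040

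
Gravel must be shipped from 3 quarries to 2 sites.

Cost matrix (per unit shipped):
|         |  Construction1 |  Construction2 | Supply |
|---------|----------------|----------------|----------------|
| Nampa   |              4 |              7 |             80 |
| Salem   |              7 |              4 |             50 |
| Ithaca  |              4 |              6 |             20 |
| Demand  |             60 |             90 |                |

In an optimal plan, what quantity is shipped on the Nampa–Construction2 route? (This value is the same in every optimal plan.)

The minimum-cost plan:
  Nampa–Construction1: 60 truckloads
  Nampa–Construction2: 20 truckloads
  Salem–Construction2: 50 truckloads
  Ithaca–Construction2: 20 truckloads
Total cost = 700.
So Nampa→Construction2 carries 20 truckloads.

20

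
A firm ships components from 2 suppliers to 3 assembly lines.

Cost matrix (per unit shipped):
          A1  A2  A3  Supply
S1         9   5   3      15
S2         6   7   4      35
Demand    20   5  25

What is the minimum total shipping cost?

235

An optimal shipping plan:
  S1→A2: 5 × 5 = 25
  S1→A3: 10 × 3 = 30
  S2→A1: 20 × 6 = 120
  S2→A3: 15 × 4 = 60
Total = 25 + 30 + 120 + 60 = 235.
(Supply check: S1 ships 15; S2 ships 35.)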